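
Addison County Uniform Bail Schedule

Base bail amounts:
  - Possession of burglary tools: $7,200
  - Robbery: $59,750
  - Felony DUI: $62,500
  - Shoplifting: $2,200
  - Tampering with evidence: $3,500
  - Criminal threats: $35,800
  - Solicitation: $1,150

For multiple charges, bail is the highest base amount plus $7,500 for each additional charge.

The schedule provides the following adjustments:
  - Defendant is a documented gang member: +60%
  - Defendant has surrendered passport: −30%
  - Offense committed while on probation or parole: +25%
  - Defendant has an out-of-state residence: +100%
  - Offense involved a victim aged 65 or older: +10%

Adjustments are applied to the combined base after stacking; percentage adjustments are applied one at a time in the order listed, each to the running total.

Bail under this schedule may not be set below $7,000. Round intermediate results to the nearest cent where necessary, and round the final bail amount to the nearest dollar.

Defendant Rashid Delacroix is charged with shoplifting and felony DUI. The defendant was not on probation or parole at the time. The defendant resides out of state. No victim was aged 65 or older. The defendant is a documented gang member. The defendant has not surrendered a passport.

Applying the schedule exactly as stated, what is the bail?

Base amounts from the schedule: shoplifting $2,200; felony DUI $62,500.
Stacking rule: highest base plus $7,500 per additional charge. Highest is felony DUI at $62,500; 1 additional charge → +$7,500. Combined base = $70,000.
Defendant is a documented gang member (+60%): $70,000 × 1.6 = $112,000.
Defendant has an out-of-state residence (+100%): $112,000 × 2 = $224,000.
$224,000 is at or above the $7,000 minimum.

$224,000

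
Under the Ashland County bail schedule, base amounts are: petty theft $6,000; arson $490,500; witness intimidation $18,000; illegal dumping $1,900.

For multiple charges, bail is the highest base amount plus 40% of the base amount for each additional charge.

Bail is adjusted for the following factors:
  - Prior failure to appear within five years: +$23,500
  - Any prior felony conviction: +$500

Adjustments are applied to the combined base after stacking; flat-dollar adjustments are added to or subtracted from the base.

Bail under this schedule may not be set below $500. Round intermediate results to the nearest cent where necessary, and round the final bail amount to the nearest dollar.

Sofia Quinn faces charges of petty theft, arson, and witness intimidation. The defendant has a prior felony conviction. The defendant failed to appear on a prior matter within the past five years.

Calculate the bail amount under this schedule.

$524,100

Base amounts from the schedule: petty theft $6,000; arson $490,500; witness intimidation $18,000.
Stacking rule: highest base plus 40% of each additional charge. Highest is arson at $490,500. Additional: $6,000 × 40% = $2,400; $18,000 × 40% = $7,200. Combined base = $490,500 + $9,600 = $500,100.
Prior failure to appear within five years (+$23,500 flat): $500,100 + $23,500 = $523,600.
Any prior felony conviction (+$500 flat): $523,600 + $500 = $524,100.
$524,100 is at or above the $500 minimum.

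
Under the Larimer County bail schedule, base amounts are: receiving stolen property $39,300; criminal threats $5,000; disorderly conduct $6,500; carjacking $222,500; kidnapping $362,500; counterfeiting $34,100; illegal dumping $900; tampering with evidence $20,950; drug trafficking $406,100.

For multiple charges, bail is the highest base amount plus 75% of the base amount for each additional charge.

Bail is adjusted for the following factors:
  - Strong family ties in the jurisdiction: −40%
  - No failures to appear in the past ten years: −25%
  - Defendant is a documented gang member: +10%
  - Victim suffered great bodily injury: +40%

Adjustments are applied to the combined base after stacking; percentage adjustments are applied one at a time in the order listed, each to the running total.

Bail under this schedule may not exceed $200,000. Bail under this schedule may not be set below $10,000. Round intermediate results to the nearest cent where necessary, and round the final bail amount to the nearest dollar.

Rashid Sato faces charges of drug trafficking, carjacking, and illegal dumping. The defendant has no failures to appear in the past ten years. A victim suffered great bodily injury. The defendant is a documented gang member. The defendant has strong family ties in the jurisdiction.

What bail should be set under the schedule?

Base amounts from the schedule: drug trafficking $406,100; carjacking $222,500; illegal dumping $900.
Stacking rule: highest base plus 75% of each additional charge. Highest is drug trafficking at $406,100. Additional: $222,500 × 75% = $166,875; $900 × 75% = $675. Combined base = $406,100 + $167,550 = $573,650.
Strong family ties in the jurisdiction (−40%): $573,650 × 0.6 = $344,190.
No failures to appear in the past ten years (−25%): $344,190 × 0.75 = $258,142.50.
Defendant is a documented gang member (+10%): $258,142.50 × 1.1 = $283,956.75.
Victim suffered great bodily injury (+40%): $283,956.75 × 1.4 = $397,539.45.
Result $397,539.45 exceeds the maximum of $200,000; bail is capped at $200,000.
$200,000 is at or above the $10,000 minimum.

$200,000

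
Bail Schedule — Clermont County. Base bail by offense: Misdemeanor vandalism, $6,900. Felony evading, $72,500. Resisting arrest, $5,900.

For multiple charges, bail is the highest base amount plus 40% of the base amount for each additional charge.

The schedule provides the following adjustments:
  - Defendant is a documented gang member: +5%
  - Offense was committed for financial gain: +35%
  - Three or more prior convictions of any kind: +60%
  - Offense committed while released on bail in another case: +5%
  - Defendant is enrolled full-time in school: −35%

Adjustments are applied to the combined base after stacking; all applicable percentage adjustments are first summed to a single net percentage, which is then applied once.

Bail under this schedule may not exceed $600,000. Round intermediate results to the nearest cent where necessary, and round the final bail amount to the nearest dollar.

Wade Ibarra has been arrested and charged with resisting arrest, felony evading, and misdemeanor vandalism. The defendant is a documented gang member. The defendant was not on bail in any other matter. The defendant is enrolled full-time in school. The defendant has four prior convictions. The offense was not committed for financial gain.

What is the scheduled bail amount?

$100,906

Base amounts from the schedule: resisting arrest $5,900; felony evading $72,500; misdemeanor vandalism $6,900.
Stacking rule: highest base plus 40% of each additional charge. Highest is felony evading at $72,500. Additional: $5,900 × 40% = $2,360; $6,900 × 40% = $2,760. Combined base = $72,500 + $5,120 = $77,620.
Net percentage adjustment: +5% +60% −35% = +30%. $77,620 × 1.3 = $100,906.
$100,906 is within the $600,000 maximum.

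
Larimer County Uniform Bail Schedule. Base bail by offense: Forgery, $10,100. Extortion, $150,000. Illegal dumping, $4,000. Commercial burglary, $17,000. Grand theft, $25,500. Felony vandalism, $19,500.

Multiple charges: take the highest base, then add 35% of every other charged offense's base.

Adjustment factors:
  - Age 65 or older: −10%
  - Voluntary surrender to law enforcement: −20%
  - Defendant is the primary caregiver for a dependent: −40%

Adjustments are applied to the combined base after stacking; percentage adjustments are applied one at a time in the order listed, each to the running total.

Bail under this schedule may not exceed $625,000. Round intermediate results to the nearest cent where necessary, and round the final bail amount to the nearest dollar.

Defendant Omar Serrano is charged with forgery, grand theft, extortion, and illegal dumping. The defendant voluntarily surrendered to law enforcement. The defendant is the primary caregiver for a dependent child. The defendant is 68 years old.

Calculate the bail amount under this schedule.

$70,788

Base amounts from the schedule: forgery $10,100; grand theft $25,500; extortion $150,000; illegal dumping $4,000.
Stacking rule: highest base plus 35% of each additional charge. Highest is extortion at $150,000. Additional: $10,100 × 35% = $3,535; $25,500 × 35% = $8,925; $4,000 × 35% = $1,400. Combined base = $150,000 + $13,860 = $163,860.
Age 65 or older (−10%): $163,860 × 0.9 = $147,474.
Voluntary surrender to law enforcement (−20%): $147,474 × 0.8 = $117,979.20.
Defendant is the primary caregiver for a dependent (−40%): $117,979.20 × 0.6 = $70,787.52.
$70,787.52 is within the $625,000 maximum.
Rounded to the nearest dollar: $70,788.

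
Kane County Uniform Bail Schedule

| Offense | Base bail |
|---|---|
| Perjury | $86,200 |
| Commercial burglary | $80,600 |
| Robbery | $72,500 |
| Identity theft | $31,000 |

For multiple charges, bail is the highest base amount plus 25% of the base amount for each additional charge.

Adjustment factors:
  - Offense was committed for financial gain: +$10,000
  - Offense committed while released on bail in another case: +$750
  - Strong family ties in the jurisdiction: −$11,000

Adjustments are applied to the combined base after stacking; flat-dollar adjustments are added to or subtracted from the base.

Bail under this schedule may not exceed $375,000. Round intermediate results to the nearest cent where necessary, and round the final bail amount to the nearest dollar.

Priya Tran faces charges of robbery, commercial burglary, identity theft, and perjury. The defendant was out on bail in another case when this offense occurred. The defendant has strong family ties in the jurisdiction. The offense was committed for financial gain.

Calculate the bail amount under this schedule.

Base amounts from the schedule: robbery $72,500; commercial burglary $80,600; identity theft $31,000; perjury $86,200.
Stacking rule: highest base plus 25% of each additional charge. Highest is perjury at $86,200. Additional: $72,500 × 25% = $18,125; $80,600 × 25% = $20,150; $31,000 × 25% = $7,750. Combined base = $86,200 + $46,025 = $132,225.
Offense was committed for financial gain (+$10,000 flat): $132,225 + $10,000 = $142,225.
Offense committed while released on bail in another case (+$750 flat): $142,225 + $750 = $142,975.
Strong family ties in the jurisdiction (−$11,000 flat): $142,975 − $11,000 = $131,975.
$131,975 is within the $375,000 maximum.

$131,975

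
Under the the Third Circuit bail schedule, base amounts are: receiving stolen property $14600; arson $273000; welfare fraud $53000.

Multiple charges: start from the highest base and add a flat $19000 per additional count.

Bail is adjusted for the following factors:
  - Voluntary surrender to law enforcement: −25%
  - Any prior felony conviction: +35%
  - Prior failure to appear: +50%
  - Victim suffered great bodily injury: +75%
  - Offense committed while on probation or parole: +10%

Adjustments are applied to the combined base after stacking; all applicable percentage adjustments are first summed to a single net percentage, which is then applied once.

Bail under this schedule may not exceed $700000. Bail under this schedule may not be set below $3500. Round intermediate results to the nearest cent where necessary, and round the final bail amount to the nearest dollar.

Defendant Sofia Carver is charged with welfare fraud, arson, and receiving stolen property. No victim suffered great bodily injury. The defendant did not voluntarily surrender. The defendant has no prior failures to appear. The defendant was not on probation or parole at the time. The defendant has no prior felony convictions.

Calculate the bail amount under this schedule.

$311000

Base amounts from the schedule: welfare fraud $53000; arson $273000; receiving stolen property $14600.
Stacking rule: highest base plus $19000 per additional charge. Highest is arson at $273000; 2 additional charges → +$38000. Combined base = $311000.
No adjustment factors apply to this defendant.
$311000 is within the $700000 maximum.
$311000 is at or above the $3500 minimum.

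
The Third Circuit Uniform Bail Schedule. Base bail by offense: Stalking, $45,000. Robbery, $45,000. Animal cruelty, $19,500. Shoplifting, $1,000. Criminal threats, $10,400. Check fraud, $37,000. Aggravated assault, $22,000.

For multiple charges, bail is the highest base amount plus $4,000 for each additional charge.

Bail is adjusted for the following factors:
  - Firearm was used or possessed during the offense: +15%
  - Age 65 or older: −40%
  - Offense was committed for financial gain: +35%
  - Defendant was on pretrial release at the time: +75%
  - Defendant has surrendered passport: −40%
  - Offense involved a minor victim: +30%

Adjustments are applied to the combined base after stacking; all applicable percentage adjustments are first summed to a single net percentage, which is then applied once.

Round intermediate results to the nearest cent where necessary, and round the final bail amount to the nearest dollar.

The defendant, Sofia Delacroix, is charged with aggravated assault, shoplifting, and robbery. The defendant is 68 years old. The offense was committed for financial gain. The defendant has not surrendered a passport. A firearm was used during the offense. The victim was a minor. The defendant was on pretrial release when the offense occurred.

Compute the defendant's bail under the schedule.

Base amounts from the schedule: aggravated assault $22,000; shoplifting $1,000; robbery $45,000.
Stacking rule: highest base plus $4,000 per additional charge. Highest is robbery at $45,000; 2 additional charges → +$8,000. Combined base = $53,000.
Net percentage adjustment: +15% −40% +35% +75% +30% = +115%. $53,000 × 2.15 = $113,950.

$113,950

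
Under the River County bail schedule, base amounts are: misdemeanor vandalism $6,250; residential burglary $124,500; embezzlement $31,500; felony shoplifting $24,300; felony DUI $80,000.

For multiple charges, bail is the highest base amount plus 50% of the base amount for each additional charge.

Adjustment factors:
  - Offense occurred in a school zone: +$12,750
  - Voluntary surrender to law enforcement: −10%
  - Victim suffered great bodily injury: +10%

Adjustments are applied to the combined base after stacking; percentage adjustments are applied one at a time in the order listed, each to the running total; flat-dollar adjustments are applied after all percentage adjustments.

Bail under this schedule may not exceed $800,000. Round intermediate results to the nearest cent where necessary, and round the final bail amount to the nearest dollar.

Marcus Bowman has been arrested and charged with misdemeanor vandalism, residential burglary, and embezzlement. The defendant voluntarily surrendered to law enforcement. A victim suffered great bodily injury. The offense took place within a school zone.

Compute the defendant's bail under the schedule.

Base amounts from the schedule: misdemeanor vandalism $6,250; residential burglary $124,500; embezzlement $31,500.
Stacking rule: highest base plus 50% of each additional charge. Highest is residential burglary at $124,500. Additional: $6,250 × 50% = $3,125; $31,500 × 50% = $15,750. Combined base = $124,500 + $18,875 = $143,375.
Voluntary surrender to law enforcement (−10%): $143,375 × 0.9 = $129,037.50.
Victim suffered great bodily injury (+10%): $129,037.50 × 1.1 = $141,941.25.
Offense occurred in a school zone (+$12,750 flat): $141,941.25 + $12,750 = $154,691.25.
$154,691.25 is within the $800,000 maximum.
Rounded to the nearest dollar: $154,691.

$154,691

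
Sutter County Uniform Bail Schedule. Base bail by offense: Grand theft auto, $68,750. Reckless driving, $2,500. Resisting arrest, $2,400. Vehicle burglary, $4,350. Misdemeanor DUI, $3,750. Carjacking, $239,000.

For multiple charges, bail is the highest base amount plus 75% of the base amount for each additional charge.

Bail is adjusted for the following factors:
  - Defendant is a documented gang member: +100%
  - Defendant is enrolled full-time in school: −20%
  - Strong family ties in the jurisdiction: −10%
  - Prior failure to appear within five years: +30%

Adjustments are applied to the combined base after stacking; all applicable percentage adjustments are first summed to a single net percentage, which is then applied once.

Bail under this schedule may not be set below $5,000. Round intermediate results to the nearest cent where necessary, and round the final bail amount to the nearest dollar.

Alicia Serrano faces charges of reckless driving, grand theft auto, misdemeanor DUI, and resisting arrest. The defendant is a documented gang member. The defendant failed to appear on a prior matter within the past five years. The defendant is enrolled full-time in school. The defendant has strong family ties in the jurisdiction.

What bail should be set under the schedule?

Base amounts from the schedule: reckless driving $2,500; grand theft auto $68,750; misdemeanor DUI $3,750; resisting arrest $2,400.
Stacking rule: highest base plus 75% of each additional charge. Highest is grand theft auto at $68,750. Additional: $2,500 × 75% = $1,875; $3,750 × 75% = $2,812.50; $2,400 × 75% = $1,800. Combined base = $68,750 + $6,487.50 = $75,237.50.
Net percentage adjustment: +100% −20% −10% +30% = +100%. $75,237.50 × 2 = $150,475.
$150,475 is at or above the $5,000 minimum.

$150,475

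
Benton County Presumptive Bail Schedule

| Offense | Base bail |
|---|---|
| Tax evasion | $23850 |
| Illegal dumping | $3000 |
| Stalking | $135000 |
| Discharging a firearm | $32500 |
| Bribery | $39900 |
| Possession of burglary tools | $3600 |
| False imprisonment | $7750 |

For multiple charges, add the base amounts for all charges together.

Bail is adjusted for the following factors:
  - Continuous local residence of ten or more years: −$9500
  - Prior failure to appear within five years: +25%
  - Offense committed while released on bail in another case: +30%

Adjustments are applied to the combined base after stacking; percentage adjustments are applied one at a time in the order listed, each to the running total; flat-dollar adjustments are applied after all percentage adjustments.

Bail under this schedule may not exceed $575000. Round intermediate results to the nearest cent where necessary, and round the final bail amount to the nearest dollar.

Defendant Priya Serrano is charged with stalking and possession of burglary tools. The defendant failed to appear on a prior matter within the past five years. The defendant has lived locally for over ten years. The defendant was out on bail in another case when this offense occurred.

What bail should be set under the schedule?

Base amounts from the schedule: stalking $135000; possession of burglary tools $3600.
Stacking rule: sum of all bases. $135000 + $3600 = $138600.
Prior failure to appear within five years (+25%): $138600 × 1.25 = $173250.
Offense committed while released on bail in another case (+30%): $173250 × 1.3 = $225225.
Continuous local residence of ten or more years (−$9500 flat): $225225 − $9500 = $215725.
$215725 is within the $575000 maximum.

$215725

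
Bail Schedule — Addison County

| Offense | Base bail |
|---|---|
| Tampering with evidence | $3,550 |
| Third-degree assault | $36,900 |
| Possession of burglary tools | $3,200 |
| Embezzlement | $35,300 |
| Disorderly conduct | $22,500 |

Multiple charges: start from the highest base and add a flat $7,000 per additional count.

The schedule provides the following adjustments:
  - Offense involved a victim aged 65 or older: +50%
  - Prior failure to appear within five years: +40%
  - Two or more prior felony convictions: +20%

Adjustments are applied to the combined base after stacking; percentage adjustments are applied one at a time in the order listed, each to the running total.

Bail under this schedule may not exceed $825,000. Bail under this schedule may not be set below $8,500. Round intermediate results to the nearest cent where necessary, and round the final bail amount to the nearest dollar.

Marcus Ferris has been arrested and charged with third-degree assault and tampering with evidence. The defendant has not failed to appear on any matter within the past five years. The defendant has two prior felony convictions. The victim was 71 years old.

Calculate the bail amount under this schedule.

Base amounts from the schedule: third-degree assault $36,900; tampering with evidence $3,550.
Stacking rule: highest base plus $7,000 per additional charge. Highest is third-degree assault at $36,900; 1 additional charge → +$7,000. Combined base = $43,900.
Offense involved a victim aged 65 or older (+50%): $43,900 × 1.5 = $65,850.
Two or more prior felony convictions (+20%): $65,850 × 1.2 = $79,020.
$79,020 is within the $825,000 maximum.
$79,020 is at or above the $8,500 minimum.

$79,020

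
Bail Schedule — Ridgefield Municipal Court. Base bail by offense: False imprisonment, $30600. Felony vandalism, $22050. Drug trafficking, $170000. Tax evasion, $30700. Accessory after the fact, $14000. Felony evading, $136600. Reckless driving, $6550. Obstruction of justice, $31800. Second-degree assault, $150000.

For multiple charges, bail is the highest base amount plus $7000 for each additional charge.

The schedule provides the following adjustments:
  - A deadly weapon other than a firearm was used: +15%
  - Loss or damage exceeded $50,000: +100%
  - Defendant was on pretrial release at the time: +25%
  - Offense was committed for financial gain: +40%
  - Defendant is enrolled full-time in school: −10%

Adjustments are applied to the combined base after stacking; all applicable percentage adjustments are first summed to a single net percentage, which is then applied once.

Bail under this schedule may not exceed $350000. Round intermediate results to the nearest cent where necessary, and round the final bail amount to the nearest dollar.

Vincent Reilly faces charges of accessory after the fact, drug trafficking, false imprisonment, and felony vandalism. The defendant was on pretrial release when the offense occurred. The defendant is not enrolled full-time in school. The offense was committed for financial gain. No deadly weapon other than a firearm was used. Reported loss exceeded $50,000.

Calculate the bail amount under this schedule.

$350000

Base amounts from the schedule: accessory after the fact $14000; drug trafficking $170000; false imprisonment $30600; felony vandalism $22050.
Stacking rule: highest base plus $7000 per additional charge. Highest is drug trafficking at $170000; 3 additional charges → +$21000. Combined base = $191000.
Net percentage adjustment: +100% +25% +40% = +165%. $191000 × 2.65 = $506150.
Result $506150 exceeds the maximum of $350000; bail is capped at $350000.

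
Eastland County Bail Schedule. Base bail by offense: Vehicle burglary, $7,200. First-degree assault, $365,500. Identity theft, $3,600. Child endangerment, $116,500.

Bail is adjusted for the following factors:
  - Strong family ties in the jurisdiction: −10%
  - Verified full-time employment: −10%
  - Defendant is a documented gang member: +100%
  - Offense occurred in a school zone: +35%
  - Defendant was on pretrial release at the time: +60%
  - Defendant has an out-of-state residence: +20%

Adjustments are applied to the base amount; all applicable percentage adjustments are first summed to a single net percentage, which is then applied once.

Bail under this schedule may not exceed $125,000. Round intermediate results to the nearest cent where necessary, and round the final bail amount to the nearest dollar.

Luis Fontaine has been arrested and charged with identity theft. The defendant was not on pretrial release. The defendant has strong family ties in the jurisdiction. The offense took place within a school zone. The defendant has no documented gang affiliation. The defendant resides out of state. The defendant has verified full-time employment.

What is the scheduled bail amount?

$4,860

Base amounts from the schedule: identity theft $3,600.
Single charge. Combined base = $3,600.
Net percentage adjustment: −10% −10% +35% +20% = +35%. $3,600 × 1.35 = $4,860.
$4,860 is within the $125,000 maximum.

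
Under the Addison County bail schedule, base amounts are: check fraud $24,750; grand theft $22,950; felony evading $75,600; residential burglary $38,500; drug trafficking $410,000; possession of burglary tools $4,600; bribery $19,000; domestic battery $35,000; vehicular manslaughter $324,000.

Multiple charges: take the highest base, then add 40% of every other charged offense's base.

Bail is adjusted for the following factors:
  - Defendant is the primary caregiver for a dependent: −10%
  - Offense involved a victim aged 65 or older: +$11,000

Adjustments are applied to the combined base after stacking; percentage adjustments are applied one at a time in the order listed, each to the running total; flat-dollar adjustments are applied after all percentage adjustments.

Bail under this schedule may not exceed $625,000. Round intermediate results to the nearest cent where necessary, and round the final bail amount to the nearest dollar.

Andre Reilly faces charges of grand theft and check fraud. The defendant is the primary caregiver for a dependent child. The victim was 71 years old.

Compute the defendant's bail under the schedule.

Base amounts from the schedule: grand theft $22,950; check fraud $24,750.
Stacking rule: highest base plus 40% of each additional charge. Highest is check fraud at $24,750. Additional: $22,950 × 40% = $9,180. Combined base = $24,750 + $9,180 = $33,930.
Defendant is the primary caregiver for a dependent (−10%): $33,930 × 0.9 = $30,537.
Offense involved a victim aged 65 or older (+$11,000 flat): $30,537 + $11,000 = $41,537.
$41,537 is within the $625,000 maximum.

$41,537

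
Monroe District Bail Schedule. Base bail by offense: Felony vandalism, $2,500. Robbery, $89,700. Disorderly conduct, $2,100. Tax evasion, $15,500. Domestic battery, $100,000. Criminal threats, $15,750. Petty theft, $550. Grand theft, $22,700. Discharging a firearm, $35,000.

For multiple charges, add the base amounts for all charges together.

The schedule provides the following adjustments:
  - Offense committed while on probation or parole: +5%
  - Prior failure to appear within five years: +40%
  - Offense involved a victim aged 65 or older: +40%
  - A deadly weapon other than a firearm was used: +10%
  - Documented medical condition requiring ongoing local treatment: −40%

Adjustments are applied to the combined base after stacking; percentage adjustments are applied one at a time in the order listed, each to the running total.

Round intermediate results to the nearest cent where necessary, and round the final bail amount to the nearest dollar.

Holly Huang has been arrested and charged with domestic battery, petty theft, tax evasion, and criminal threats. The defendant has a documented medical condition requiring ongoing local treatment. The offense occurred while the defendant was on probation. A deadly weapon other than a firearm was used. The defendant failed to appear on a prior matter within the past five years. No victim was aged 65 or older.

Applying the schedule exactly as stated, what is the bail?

Base amounts from the schedule: domestic battery $100,000; petty theft $550; tax evasion $15,500; criminal threats $15,750.
Stacking rule: sum of all bases. $100,000 + $550 + $15,500 + $15,750 = $131,800.
Offense committed while on probation or parole (+5%): $131,800 × 1.05 = $138,390.
Prior failure to appear within five years (+40%): $138,390 × 1.4 = $193,746.
A deadly weapon other than a firearm was used (+10%): $193,746 × 1.1 = $213,120.60.
Documented medical condition requiring ongoing local treatment (−40%): $213,120.60 × 0.6 = $127,872.36.
Rounded to the nearest dollar: $127,872.

$127,872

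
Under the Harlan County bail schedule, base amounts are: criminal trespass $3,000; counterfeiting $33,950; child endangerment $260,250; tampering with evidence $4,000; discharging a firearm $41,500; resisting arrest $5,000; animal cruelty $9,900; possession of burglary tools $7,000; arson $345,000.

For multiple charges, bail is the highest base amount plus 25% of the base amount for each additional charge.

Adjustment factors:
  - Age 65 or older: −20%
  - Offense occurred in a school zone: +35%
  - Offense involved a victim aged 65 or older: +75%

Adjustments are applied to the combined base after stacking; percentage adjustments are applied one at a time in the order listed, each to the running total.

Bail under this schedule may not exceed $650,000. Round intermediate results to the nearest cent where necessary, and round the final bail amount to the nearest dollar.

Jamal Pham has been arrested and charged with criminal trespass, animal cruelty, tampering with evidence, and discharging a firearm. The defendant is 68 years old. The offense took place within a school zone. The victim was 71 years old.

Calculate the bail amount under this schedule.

Base amounts from the schedule: criminal trespass $3,000; animal cruelty $9,900; tampering with evidence $4,000; discharging a firearm $41,500.
Stacking rule: highest base plus 25% of each additional charge. Highest is discharging a firearm at $41,500. Additional: $3,000 × 25% = $750; $9,900 × 25% = $2,475; $4,000 × 25% = $1,000. Combined base = $41,500 + $4,225 = $45,725.
Age 65 or older (−20%): $45,725 × 0.8 = $36,580.
Offense occurred in a school zone (+35%): $36,580 × 1.35 = $49,383.
Offense involved a victim aged 65 or older (+75%): $49,383 × 1.75 = $86,420.25.
$86,420.25 is within the $650,000 maximum.
Rounded to the nearest dollar: $86,420.

$86,420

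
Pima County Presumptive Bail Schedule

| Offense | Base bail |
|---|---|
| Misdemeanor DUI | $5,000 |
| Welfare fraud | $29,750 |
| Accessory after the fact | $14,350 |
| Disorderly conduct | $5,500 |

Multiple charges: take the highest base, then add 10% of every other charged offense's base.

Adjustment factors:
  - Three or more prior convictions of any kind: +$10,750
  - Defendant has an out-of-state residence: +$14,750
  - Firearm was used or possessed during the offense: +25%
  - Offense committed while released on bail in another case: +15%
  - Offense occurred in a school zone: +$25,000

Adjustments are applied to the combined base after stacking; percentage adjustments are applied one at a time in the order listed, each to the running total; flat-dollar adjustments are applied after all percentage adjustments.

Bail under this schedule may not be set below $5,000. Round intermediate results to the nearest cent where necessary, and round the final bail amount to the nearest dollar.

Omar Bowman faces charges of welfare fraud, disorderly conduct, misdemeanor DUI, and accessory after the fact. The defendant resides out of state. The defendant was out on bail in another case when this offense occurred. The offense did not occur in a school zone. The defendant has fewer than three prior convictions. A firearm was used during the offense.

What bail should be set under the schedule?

Base amounts from the schedule: welfare fraud $29,750; disorderly conduct $5,500; misdemeanor DUI $5,000; accessory after the fact $14,350.
Stacking rule: highest base plus 10% of each additional charge. Highest is welfare fraud at $29,750. Additional: $5,500 × 10% = $550; $5,000 × 10% = $500; $14,350 × 10% = $1,435. Combined base = $29,750 + $2,485 = $32,235.
Firearm was used or possessed during the offense (+25%): $32,235 × 1.25 = $40,293.75.
Offense committed while released on bail in another case (+15%): $40,293.75 × 1.15 = $46,337.81.
Defendant has an out-of-state residence (+$14,750 flat): $46,337.81 + $14,750 = $61,087.81.
$61,087.81 is at or above the $5,000 minimum.
Rounded to the nearest dollar: $61,088.

$61,088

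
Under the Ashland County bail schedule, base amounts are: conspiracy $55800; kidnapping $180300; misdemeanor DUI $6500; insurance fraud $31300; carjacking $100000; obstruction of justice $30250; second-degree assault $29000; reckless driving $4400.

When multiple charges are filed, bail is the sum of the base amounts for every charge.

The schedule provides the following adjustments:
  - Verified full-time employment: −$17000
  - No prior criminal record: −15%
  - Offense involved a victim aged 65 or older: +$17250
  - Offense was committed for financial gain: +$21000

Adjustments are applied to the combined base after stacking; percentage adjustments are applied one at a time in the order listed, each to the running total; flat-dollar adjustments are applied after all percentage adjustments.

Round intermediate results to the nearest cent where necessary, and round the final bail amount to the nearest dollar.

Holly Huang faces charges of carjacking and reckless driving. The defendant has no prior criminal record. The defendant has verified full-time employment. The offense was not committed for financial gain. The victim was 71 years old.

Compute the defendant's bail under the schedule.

Base amounts from the schedule: carjacking $100000; reckless driving $4400.
Stacking rule: sum of all bases. $100000 + $4400 = $104400.
No prior criminal record (−15%): $104400 × 0.85 = $88740.
Verified full-time employment (−$17000 flat): $88740 − $17000 = $71740.
Offense involved a victim aged 65 or older (+$17250 flat): $71740 + $17250 = $88990.

$88990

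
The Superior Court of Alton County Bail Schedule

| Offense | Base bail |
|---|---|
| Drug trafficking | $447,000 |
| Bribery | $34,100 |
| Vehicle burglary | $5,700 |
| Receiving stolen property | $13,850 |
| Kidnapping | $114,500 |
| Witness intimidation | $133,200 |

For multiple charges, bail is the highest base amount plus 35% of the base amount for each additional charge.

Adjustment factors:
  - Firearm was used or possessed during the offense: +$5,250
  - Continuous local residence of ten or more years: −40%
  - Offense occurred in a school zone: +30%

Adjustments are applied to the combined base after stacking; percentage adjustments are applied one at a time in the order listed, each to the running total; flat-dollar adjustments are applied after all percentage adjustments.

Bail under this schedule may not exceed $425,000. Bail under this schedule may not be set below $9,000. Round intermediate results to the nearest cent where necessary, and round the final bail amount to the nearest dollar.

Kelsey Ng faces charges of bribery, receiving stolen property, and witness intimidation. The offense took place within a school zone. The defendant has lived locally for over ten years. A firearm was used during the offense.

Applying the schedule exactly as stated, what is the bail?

Base amounts from the schedule: bribery $34,100; receiving stolen property $13,850; witness intimidation $133,200.
Stacking rule: highest base plus 35% of each additional charge. Highest is witness intimidation at $133,200. Additional: $34,100 × 35% = $11,935; $13,850 × 35% = $4,847.50. Combined base = $133,200 + $16,782.50 = $149,982.50.
Continuous local residence of ten or more years (−40%): $149,982.50 × 0.6 = $89,989.50.
Offense occurred in a school zone (+30%): $89,989.50 × 1.3 = $116,986.35.
Firearm was used or possessed during the offense (+$5,250 flat): $116,986.35 + $5,250 = $122,236.35.
$122,236.35 is within the $425,000 maximum.
$122,236.35 is at or above the $9,000 minimum.
Rounded to the nearest dollar: $122,236.

$122,236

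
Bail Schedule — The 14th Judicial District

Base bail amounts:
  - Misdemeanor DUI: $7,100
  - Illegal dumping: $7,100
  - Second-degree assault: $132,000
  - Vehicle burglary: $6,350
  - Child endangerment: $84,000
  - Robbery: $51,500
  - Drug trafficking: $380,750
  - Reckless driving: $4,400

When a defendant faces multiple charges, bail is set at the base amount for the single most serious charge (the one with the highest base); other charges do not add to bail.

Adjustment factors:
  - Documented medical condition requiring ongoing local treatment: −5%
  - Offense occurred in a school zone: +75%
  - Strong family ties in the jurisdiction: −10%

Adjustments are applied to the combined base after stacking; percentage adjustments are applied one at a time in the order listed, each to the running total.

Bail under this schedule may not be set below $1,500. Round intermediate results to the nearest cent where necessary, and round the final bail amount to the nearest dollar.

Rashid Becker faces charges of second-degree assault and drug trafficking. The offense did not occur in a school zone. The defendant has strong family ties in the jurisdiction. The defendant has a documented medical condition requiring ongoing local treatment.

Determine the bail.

$325,541

Base amounts from the schedule: second-degree assault $132,000; drug trafficking $380,750.
Stacking rule: use the highest base only. Highest is drug trafficking at $380,750. Combined base = $380,750.
Documented medical condition requiring ongoing local treatment (−5%): $380,750 × 0.95 = $361,712.50.
Strong family ties in the jurisdiction (−10%): $361,712.50 × 0.9 = $325,541.25.
$325,541.25 is at or above the $1,500 minimum.
Rounded to the nearest dollar: $325,541.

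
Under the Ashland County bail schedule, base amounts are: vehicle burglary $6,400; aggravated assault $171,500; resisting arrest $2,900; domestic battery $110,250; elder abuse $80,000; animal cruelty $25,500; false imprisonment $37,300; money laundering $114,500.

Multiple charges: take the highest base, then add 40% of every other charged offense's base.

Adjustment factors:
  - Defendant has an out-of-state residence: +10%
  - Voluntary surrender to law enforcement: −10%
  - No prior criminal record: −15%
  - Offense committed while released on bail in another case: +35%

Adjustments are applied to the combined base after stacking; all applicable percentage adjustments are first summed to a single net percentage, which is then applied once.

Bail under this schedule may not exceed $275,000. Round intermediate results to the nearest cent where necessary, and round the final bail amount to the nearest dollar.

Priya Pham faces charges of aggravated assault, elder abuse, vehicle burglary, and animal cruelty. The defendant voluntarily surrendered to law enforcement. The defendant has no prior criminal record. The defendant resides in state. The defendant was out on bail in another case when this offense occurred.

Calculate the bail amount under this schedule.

$237,886

Base amounts from the schedule: aggravated assault $171,500; elder abuse $80,000; vehicle burglary $6,400; animal cruelty $25,500.
Stacking rule: highest base plus 40% of each additional charge. Highest is aggravated assault at $171,500. Additional: $80,000 × 40% = $32,000; $6,400 × 40% = $2,560; $25,500 × 40% = $10,200. Combined base = $171,500 + $44,760 = $216,260.
Net percentage adjustment: −10% −15% +35% = +10%. $216,260 × 1.1 = $237,886.
$237,886 is within the $275,000 maximum.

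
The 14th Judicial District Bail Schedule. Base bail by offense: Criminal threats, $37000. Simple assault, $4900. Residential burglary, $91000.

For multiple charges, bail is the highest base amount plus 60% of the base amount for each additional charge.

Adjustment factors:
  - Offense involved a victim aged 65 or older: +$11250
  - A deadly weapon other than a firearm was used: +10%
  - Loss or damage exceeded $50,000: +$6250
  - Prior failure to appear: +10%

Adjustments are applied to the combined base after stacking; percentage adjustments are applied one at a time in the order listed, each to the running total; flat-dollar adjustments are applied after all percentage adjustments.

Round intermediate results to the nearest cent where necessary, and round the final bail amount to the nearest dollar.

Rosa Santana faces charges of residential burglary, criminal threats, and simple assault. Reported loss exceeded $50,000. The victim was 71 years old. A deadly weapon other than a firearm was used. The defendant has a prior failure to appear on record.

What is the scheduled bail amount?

$158029

Base amounts from the schedule: residential burglary $91000; criminal threats $37000; simple assault $4900.
Stacking rule: highest base plus 60% of each additional charge. Highest is residential burglary at $91000. Additional: $37000 × 60% = $22200; $4900 × 60% = $2940. Combined base = $91000 + $25140 = $116140.
A deadly weapon other than a firearm was used (+10%): $116140 × 1.1 = $127754.
Prior failure to appear (+10%): $127754 × 1.1 = $140529.40.
Offense involved a victim aged 65 or older (+$11250 flat): $140529.40 + $11250 = $151779.40.
Loss or damage exceeded $50,000 (+$6250 flat): $151779.40 + $6250 = $158029.40.
Rounded to the nearest dollar: $158029.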